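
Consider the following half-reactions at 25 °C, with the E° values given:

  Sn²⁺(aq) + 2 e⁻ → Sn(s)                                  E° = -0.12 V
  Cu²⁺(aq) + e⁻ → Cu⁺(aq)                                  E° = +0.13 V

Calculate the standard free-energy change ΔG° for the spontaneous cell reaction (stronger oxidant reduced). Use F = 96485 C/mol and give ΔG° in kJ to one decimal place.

Cu²⁺/Cu⁺ (E° = +0.13 V) is the cathode; Sn²⁺/Sn (E° = -0.12 V) is the anode, so E°cell = +0.25 V.
Balancing electrons gives n = 2 (lcm of 1 and 2).
ΔG° = −nFE° = −(2)(96485)(+0.25) = -48,242 J = -48.2 kJ.

-48.2 kJ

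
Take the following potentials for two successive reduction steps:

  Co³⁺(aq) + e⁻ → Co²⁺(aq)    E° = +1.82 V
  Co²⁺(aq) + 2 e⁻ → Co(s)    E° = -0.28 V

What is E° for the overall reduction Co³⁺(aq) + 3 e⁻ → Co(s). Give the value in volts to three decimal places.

+0.420 V

Since ΔG° = −nFE° is additive over sequential reductions, n₃E°₃ = n₁E°₁ + n₂E°₂.
E°₃ = (1×+1.82 + 2×-0.28) / 3 = (+1.260) / 3 = +0.420 V.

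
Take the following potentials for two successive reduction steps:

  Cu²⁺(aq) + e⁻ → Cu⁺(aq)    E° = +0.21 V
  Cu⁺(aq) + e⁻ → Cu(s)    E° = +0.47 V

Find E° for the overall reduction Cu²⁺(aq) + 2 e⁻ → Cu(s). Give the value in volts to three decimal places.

+0.340 V

Standard free energies of sequential steps add: ΔG°₃ = ΔG°₁ + ΔG°₂, so n₃E°₃ = n₁E°₁ + n₂E°₂.
E°₃ = (1×+0.21 + 1×+0.47) / 2 = (+0.680) / 2 = +0.340 V.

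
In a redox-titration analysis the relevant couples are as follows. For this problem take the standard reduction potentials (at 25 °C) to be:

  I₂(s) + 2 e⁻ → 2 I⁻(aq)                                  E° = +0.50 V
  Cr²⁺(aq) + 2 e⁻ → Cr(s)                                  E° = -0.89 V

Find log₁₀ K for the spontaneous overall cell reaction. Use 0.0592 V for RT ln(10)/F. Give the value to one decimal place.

Cathode: I₂/I⁻; anode: Cr²⁺/Cr. E°cell = +1.39 V, n = 2.
log K = nE°cell / 0.0592 = (2)(+1.39) / 0.0592 = 47.0.

47.0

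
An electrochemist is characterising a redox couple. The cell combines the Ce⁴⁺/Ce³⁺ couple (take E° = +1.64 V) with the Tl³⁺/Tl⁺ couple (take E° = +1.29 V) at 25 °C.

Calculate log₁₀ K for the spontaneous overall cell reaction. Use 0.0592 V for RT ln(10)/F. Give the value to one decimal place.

Cathode: Ce⁴⁺/Ce³⁺; anode: Tl³⁺/Tl⁺. E°cell = +0.35 V, n = 2.
log K = nE°cell / 0.0592 = (2)(+0.35) / 0.0592 = 11.8.

11.8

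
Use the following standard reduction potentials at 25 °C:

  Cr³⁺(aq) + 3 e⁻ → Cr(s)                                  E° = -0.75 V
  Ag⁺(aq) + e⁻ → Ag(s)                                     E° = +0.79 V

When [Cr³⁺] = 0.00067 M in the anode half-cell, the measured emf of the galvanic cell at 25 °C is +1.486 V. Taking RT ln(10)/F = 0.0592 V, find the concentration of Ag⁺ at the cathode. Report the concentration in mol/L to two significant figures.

0.011 M

Ag⁺/Ag is the cathode, Cr³⁺/Cr the anode: E°cell = +1.54 V, n = 3.
Overall reaction: 3 Ag⁺(aq) + Cr(s) → 3 Ag(s) + Cr³⁺(aq); Q = [Cr³⁺]^1/[Ag⁺]^3.
From E = E° − (0.0592/n) log Q: log Q = (E° − E)·n/0.0592 = (+1.54 − (+1.486))·3/0.0592 = 2.7365.
So 3·log[Ag⁺] = 1·log(0.00067) − log Q = -3.1739 − (2.7365) = -5.9104; log[Ag⁺] = -5.9104 / 3 = -1.9701; [Ag⁺] = 10^(-1.9701) ≈ 0.011 M.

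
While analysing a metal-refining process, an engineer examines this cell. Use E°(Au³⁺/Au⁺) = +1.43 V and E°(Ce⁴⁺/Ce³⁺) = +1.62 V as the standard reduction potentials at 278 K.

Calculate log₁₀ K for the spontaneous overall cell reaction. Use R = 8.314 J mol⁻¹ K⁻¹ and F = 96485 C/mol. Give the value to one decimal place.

6.9

Cathode: Ce⁴⁺/Ce³⁺; anode: Au³⁺/Au⁺. E°cell = (+1.62) − (+1.43) = +0.19 V, with n = 2.
ΔG° = −nFE° = −RT ln K, so ln K = nFE°/(RT) = (2)(96485)(+0.19) / ((8.314)(278)) = 15.863.
log₁₀ K = 15.863 / ln 10 = 6.9.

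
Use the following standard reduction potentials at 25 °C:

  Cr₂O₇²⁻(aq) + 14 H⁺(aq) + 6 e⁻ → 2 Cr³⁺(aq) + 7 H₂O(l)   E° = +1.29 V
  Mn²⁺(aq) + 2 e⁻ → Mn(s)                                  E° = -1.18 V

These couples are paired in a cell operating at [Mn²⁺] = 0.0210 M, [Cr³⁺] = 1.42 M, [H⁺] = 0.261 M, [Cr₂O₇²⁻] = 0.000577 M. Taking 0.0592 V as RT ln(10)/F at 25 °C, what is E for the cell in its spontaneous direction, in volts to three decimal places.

Cr₂O₇²⁻/Cr³⁺ is the cathode (higher E°), Mn²⁺/Mn the anode: E°cell = +1.29 − (-1.18) = +2.47 V, n = 6.
Overall: Cr₂O₇²⁻(aq) + 14 H⁺(aq) + 3 Mn(s) → 2 Cr³⁺(aq) + 7 H₂O(l) + 3 Mn²⁺(aq)
Q = [Cr³⁺]^2·[Mn²⁺]^3 / ([Cr₂O₇²⁻]·[H⁺]^14); log Q = 6.677.
E = E° − (0.0592/n) log Q = +2.47 − (0.0592/6)(6.677) = +2.404 V.

+2.404 V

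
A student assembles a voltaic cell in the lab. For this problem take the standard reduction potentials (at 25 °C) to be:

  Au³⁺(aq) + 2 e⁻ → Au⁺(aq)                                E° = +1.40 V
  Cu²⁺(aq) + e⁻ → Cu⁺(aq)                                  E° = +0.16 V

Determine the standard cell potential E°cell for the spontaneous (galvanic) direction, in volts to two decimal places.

The Au³⁺/Au⁺ couple has the higher reduction potential, so it is the cathode; Cu²⁺/Cu⁺ is oxidised at the anode.
E°cell = E°(cathode) − E°(anode) = (+1.40) − (+0.16) = +1.24 V.
Since E°cell > 0, the reaction is spontaneous under standard conditions.

+1.24 V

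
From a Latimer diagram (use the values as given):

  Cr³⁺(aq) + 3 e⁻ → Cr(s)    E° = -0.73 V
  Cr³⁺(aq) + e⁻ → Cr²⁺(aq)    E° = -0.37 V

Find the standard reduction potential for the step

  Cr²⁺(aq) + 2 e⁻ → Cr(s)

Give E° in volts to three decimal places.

Sequential free energies add, so n₃E°₃ = n₁E°₁ + n₂E°₂.
With n₃ = 3, and the known step contributing 1×(-0.37) V, the unknown satisfies 2·E° = 3×(-0.73) − 1×(-0.37) = -1.820.
E° = -1.820 / 2 = -0.910 V.

-0.910 V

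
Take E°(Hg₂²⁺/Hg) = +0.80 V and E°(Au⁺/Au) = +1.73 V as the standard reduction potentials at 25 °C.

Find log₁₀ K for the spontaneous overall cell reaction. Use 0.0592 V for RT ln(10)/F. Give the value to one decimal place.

31.4

Cathode: Au⁺/Au; anode: Hg₂²⁺/Hg. E°cell = +0.93 V, n = 2.
log K = nE°cell / 0.0592 = (2)(+0.93) / 0.0592 = 31.4.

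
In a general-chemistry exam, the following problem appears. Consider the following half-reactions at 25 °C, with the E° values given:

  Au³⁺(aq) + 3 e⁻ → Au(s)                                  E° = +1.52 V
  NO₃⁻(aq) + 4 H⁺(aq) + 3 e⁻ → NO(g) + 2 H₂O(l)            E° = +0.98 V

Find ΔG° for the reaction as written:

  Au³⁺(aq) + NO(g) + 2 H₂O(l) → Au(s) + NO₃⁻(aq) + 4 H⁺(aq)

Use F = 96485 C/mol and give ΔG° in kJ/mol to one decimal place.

As written, Au³⁺/Au is reduced (cathode) and NO₃⁻/NO is oxidised (anode), so E°cell = (+1.52) − (+0.98) = +0.54 V.
Balancing electrons gives n = 3.
ΔG° = −nFE° = −(3)(96485)(+0.54) = -156,306 J = -156.3 kJ/mol.

-156.3 kJ/mol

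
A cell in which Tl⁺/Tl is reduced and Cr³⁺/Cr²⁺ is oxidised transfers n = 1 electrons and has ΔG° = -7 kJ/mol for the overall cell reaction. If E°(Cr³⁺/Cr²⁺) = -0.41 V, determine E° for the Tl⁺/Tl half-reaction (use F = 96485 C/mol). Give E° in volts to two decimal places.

-0.34 V

E°cell = −ΔG°/(nF) = −(-7×10³)/((1)(96485)) = +0.073 V.
Since Tl⁺/Tl is the cathode and Cr³⁺/Cr²⁺ the anode, E°cell = E°(Tl⁺/Tl) − E°(Cr³⁺/Cr²⁺).
So E°(Tl⁺/Tl) = E°cell + E°(Cr³⁺/Cr²⁺) = +0.073 + (-0.41) = -0.34 V.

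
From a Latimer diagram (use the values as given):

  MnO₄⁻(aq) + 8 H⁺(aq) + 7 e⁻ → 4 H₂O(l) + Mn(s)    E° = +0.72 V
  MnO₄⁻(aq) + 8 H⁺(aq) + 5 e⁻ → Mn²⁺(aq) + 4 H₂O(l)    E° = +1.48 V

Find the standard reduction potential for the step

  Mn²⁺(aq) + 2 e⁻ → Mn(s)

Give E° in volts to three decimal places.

-1.180 V

Sequential free energies add, so n₃E°₃ = n₁E°₁ + n₂E°₂.
With n₃ = 7, and the known step contributing 5×(+1.48) V, the unknown satisfies 2·E° = 7×(+0.72) − 5×(+1.48) = -2.360.
E° = -2.360 / 2 = -1.180 V.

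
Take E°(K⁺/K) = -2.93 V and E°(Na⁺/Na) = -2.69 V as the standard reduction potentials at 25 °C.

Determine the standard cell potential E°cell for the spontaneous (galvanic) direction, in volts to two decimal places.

The Na⁺/Na couple has the higher reduction potential, so it is the cathode; K⁺/K is oxidised at the anode.
E°cell = E°(cathode) − E°(anode) = (-2.69) − (-2.93) = +0.24 V.
Since E°cell > 0, the reaction is spontaneous under standard conditions.

+0.24 V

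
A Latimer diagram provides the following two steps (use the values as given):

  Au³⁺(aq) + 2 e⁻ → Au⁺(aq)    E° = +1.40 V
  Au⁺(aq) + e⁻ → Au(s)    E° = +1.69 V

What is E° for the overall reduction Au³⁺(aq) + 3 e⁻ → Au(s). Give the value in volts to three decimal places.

+1.497 V

Since ΔG° = −nFE° is additive over sequential reductions, n₃E°₃ = n₁E°₁ + n₂E°₂.
E°₃ = (2×+1.40 + 1×+1.69) / 3 = (+4.490) / 3 = +1.497 V.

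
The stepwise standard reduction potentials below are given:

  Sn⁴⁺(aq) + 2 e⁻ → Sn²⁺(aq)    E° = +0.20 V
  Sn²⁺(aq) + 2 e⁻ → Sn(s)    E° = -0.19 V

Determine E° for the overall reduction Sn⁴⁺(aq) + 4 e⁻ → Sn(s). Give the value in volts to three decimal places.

+0.005 V

Since ΔG° = −nFE° is additive over sequential reductions, n₃E°₃ = n₁E°₁ + n₂E°₂.
E°₃ = (2×+0.20 + 2×-0.19) / 4 = (+0.020) / 4 = +0.005 V.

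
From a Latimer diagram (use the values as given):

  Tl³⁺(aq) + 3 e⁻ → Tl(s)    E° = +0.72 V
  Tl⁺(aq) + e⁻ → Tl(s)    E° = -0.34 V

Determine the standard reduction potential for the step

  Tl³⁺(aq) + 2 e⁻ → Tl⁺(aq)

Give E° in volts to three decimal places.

+1.250 V

Sequential free energies add, so n₃E°₃ = n₁E°₁ + n₂E°₂.
With n₃ = 3, and the known step contributing 1×(-0.34) V, the unknown satisfies 2·E° = 3×(+0.72) − 1×(-0.34) = +2.500.
E° = +2.500 / 2 = +1.250 V.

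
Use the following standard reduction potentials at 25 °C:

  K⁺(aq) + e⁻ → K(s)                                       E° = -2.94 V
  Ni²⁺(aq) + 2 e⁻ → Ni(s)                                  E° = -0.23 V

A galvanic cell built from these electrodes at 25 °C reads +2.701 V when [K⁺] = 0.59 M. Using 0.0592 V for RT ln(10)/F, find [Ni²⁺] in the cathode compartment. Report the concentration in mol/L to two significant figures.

Ni²⁺/Ni is the cathode, K⁺/K the anode: E°cell = +2.71 V, n = 2.
Overall reaction: Ni²⁺(aq) + 2 K(s) → Ni(s) + 2 K⁺(aq); Q = [K⁺]^2/[Ni²⁺]^1.
From E = E° − (0.0592/n) log Q: log Q = (E° − E)·n/0.0592 = (+2.71 − (+2.701))·2/0.0592 = 0.3041.
So 1·log[Ni²⁺] = 2·log(0.59) − log Q = -0.4583 − (0.3041) = -0.7624; [Ni²⁺] = 10^(-0.7624) ≈ 0.17 M.

0.17 M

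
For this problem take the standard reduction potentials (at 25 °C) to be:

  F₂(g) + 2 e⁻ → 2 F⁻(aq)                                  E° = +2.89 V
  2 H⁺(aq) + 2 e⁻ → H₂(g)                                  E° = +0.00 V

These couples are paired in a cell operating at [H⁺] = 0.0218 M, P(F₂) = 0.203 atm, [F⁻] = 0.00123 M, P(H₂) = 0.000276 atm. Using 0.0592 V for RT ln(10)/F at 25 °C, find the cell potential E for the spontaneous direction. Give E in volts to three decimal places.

+3.035 V

F₂/F⁻ is the cathode (higher E°), H⁺/H₂ the anode: E°cell = +2.89 − (+0.00) = +2.89 V, n = 2.
Overall: F₂(g) + H₂(g) → 2 F⁻(aq) + 2 H⁺(aq)
Q = [F⁻]^2·[H⁺]^2 / (P(F₂)·P(H₂)); log Q = -4.892.
E = E° − (0.0592/n) log Q = +2.89 − (0.0592/2)(-4.892) = +3.035 V.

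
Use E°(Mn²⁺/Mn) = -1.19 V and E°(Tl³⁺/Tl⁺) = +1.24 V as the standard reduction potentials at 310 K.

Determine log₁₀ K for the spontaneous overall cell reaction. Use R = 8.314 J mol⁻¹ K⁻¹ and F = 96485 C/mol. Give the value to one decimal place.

Cathode: Tl³⁺/Tl⁺; anode: Mn²⁺/Mn. E°cell = (+1.24) − (-1.19) = +2.43 V, with n = 2.
ΔG° = −nFE° = −RT ln K, so ln K = nFE°/(RT) = (2)(96485)(+2.43) / ((8.314)(310)) = 181.938.
log₁₀ K = 181.938 / ln 10 = 79.0.

79.0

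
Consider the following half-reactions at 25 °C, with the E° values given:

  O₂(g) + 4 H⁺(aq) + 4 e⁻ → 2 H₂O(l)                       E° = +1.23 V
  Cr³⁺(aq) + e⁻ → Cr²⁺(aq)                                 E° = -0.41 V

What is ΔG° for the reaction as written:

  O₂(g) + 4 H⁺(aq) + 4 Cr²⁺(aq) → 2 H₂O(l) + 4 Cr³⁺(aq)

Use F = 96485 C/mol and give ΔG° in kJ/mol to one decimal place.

-632.9 kJ/mol

As written, O₂/H₂O is reduced (cathode) and Cr³⁺/Cr²⁺ is oxidised (anode), so E°cell = (+1.23) − (-0.41) = +1.64 V.
Balancing electrons gives n = 4.
ΔG° = −nFE° = −(4)(96485)(+1.64) = -632,942 J = -632.9 kJ/mol.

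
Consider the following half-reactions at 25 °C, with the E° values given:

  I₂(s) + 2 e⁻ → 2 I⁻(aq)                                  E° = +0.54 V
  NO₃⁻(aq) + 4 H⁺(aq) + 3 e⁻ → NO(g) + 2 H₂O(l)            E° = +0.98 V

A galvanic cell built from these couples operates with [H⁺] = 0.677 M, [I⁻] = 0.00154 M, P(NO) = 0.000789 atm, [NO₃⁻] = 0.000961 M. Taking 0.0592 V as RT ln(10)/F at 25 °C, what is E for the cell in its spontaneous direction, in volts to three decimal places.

NO₃⁻/NO is the cathode (higher E°), I₂/I⁻ the anode: E°cell = +0.98 − (+0.54) = +0.44 V, n = 6.
Overall: 2 NO₃⁻(aq) + 8 H⁺(aq) + 6 I⁻(aq) → 2 NO(g) + 4 H₂O(l) + 3 I₂(s)
Q = P(NO)^2 / ([NO₃⁻]^2·[H⁺]^8·[I⁻]^6); log Q = 18.059.
E = E° − (0.0592/n) log Q = +0.44 − (0.0592/6)(18.059) = +0.262 V.

+0.262 V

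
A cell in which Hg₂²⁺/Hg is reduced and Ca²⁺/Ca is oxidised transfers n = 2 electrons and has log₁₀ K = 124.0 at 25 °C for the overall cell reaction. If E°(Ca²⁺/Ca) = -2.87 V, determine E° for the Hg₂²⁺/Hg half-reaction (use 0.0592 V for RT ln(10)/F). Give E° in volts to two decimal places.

E°cell = (0.0592/n)·log K = (0.0592/2)(124.0) = +3.670 V.
Since Hg₂²⁺/Hg is the cathode and Ca²⁺/Ca the anode, E°cell = E°(Hg₂²⁺/Hg) − E°(Ca²⁺/Ca).
So E°(Hg₂²⁺/Hg) = E°cell + E°(Ca²⁺/Ca) = +3.670 + (-2.87) = +0.80 V.

+0.80 V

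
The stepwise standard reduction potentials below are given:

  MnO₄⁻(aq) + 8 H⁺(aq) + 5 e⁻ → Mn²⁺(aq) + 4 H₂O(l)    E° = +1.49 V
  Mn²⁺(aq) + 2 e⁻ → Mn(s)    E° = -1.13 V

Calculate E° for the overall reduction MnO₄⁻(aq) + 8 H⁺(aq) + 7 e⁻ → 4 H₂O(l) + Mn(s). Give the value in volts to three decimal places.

Since ΔG° = −nFE° is additive over sequential reductions, n₃E°₃ = n₁E°₁ + n₂E°₂.
E°₃ = (5×+1.49 + 2×-1.13) / 7 = (+5.190) / 7 = +0.741 V.
E° values themselves are not directly additive — weighting by electron count is essential.

+0.741 V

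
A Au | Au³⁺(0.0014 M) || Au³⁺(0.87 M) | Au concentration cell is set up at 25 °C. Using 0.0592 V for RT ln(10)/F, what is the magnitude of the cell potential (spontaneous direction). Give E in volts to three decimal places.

For a concentration cell E°cell = 0. The 0.87 M side is the cathode (reduction is favoured where [Au³⁺] is higher).
With n = 3, E = −(0.0592/3) log([Au³⁺]ₐₙ/[Au³⁺]꜀ₐₜ) = −(0.0592/3) log(0.0014/0.87) = −(0.0592/3)(-2.793) = +0.055 V.

+0.055 V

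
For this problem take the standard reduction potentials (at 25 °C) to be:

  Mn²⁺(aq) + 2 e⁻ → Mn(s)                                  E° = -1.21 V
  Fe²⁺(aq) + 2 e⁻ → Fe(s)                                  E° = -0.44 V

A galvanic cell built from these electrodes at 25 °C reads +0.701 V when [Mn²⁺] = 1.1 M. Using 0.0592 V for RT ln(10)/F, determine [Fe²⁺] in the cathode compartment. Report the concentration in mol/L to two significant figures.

0.0051 M

Fe²⁺/Fe is the cathode, Mn²⁺/Mn the anode: E°cell = +0.77 V, n = 2.
Overall reaction: Fe²⁺(aq) + Mn(s) → Fe(s) + Mn²⁺(aq); Q = [Mn²⁺]^1/[Fe²⁺]^1.
From E = E° − (0.0592/n) log Q: log Q = (E° − E)·n/0.0592 = (+0.77 − (+0.701))·2/0.0592 = 2.3311.
So 1·log[Fe²⁺] = 1·log(1.1) − log Q = 0.0414 − (2.3311) = -2.2897; [Fe²⁺] = 10^(-2.2897) ≈ 0.0051 M.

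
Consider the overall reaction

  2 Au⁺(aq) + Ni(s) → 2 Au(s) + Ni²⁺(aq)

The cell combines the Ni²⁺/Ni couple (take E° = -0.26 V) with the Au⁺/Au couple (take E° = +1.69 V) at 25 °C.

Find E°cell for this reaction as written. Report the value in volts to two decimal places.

The Au⁺/Au couple has the higher reduction potential, so it is the cathode; Ni²⁺/Ni is oxidised at the anode.
E°cell = E°(cathode) − E°(anode) = (+1.69) − (-0.26) = +1.95 V.

+1.95 V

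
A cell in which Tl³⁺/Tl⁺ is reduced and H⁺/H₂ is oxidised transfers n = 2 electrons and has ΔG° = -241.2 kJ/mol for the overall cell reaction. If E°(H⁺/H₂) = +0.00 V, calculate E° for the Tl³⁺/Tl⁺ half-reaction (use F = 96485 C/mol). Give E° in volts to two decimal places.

+1.25 V

E°cell = −ΔG°/(nF) = −(-241.2×10³)/((2)(96485)) = +1.250 V.
Since Tl³⁺/Tl⁺ is the cathode and H⁺/H₂ the anode, E°cell = E°(Tl³⁺/Tl⁺) − E°(H⁺/H₂).
So E°(Tl³⁺/Tl⁺) = E°cell + E°(H⁺/H₂) = +1.250 + (+0.00) = +1.25 V.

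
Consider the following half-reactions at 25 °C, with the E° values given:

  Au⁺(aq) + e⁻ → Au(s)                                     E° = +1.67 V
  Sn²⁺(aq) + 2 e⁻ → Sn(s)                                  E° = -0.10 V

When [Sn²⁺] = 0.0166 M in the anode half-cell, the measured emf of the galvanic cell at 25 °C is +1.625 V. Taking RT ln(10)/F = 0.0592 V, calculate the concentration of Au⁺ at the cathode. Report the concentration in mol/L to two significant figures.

0.00046 M

Au⁺/Au is the cathode, Sn²⁺/Sn the anode: E°cell = +1.77 V, n = 2.
Overall reaction: 2 Au⁺(aq) + Sn(s) → 2 Au(s) + Sn²⁺(aq); Q = [Sn²⁺]^1/[Au⁺]^2.
From E = E° − (0.0592/n) log Q: log Q = (E° − E)·n/0.0592 = (+1.77 − (+1.625))·2/0.0592 = 4.8986.
So 2·log[Au⁺] = 1·log(0.0166) − log Q = -1.7799 − (4.8986) = -6.6785; log[Au⁺] = -6.6785 / 2 = -3.3392; [Au⁺] = 10^(-3.3392) ≈ 0.00046 M.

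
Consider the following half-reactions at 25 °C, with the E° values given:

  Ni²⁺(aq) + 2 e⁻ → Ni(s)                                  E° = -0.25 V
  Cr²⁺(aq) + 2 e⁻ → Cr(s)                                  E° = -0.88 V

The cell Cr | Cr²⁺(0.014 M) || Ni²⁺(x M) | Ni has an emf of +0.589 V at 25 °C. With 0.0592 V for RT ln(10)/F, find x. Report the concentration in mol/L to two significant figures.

Ni²⁺/Ni is the cathode, Cr²⁺/Cr the anode: E°cell = +0.63 V, n = 2.
Overall reaction: Ni²⁺(aq) + Cr(s) → Ni(s) + Cr²⁺(aq); Q = [Cr²⁺]^1/[Ni²⁺]^1.
From E = E° − (0.0592/n) log Q: log Q = (E° − E)·n/0.0592 = (+0.63 − (+0.589))·2/0.0592 = 1.3851.
So 1·log[Ni²⁺] = 1·log(0.014) − log Q = -1.8539 − (1.3851) = -3.2390; [Ni²⁺] = 10^(-3.2390) ≈ 0.00058 M.

0.00058 M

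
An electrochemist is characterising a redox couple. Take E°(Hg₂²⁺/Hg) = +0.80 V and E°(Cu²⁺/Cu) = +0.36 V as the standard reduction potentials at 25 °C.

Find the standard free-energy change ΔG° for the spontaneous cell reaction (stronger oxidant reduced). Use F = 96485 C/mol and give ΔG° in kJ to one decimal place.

Hg₂²⁺/Hg (E° = +0.80 V) is the cathode; Cu²⁺/Cu (E° = +0.36 V) is the anode, so E°cell = +0.44 V.
Balancing electrons gives n = 2 (lcm of 2 and 2).
ΔG° = −nFE° = −(2)(96485)(+0.44) = -84,907 J = -84.9 kJ.

-84.9 kJ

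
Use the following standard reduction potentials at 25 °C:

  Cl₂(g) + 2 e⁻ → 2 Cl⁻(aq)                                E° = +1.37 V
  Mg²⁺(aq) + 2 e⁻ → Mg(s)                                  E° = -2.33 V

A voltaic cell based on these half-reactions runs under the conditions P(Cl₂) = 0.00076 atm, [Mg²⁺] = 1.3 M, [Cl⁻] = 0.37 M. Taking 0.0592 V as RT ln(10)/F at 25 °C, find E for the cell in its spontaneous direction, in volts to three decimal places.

Cl₂/Cl⁻ is the cathode (higher E°), Mg²⁺/Mg the anode: E°cell = +1.37 − (-2.33) = +3.70 V, n = 2.
Overall: Cl₂(g) + Mg(s) → 2 Cl⁻(aq) + Mg²⁺(aq)
Q = [Cl⁻]^2·[Mg²⁺] / (P(Cl₂)); log Q = 2.370.
E = E° − (0.0592/n) log Q = +3.70 − (0.0592/2)(2.370) = +3.630 V.

+3.630 V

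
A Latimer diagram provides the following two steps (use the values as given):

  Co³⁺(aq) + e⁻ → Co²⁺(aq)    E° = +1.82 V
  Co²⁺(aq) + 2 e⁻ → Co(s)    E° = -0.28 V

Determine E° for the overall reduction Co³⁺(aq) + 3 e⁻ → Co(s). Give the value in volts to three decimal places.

Adding the free-energy changes (−nFE°) of the two steps gives −n₃FE°₃ = −n₁FE°₁ − n₂FE°₂.
E°₃ = (1×+1.82 + 2×-0.28) / 3 = (+1.260) / 3 = +0.420 V.

+0.420 V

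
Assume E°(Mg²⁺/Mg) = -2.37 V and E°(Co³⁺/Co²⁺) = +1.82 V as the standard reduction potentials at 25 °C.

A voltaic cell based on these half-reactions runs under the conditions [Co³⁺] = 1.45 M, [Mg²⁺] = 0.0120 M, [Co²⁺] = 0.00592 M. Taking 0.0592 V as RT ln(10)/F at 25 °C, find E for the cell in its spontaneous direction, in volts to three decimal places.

+4.388 V

Co³⁺/Co²⁺ is the cathode (higher E°), Mg²⁺/Mg the anode: E°cell = +1.82 − (-2.37) = +4.19 V, n = 2.
Overall: 2 Co³⁺(aq) + Mg(s) → 2 Co²⁺(aq) + Mg²⁺(aq)
Q = [Co²⁺]^2·[Mg²⁺] / ([Co³⁺]^2); log Q = -6.699.
E = E° − (0.0592/n) log Q = +4.19 − (0.0592/2)(-6.699) = +4.388 V.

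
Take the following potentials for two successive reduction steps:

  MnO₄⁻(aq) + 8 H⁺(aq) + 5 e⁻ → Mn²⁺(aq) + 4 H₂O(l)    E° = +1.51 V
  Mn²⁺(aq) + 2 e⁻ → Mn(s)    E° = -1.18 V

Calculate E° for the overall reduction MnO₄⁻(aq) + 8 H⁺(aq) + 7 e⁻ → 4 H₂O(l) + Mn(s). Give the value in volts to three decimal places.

+0.741 V

Since ΔG° = −nFE° is additive over sequential reductions, n₃E°₃ = n₁E°₁ + n₂E°₂.
E°₃ = (5×+1.51 + 2×-1.18) / 7 = (+5.190) / 7 = +0.741 V.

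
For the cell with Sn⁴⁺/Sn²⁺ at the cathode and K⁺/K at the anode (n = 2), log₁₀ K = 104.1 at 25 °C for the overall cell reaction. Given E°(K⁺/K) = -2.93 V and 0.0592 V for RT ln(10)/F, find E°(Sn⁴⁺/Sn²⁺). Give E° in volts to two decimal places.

E°cell = (0.0592/n)·log K = (0.0592/2)(104.1) = +3.081 V.
Since Sn⁴⁺/Sn²⁺ is the cathode and K⁺/K the anode, E°cell = E°(Sn⁴⁺/Sn²⁺) − E°(K⁺/K).
So E°(Sn⁴⁺/Sn²⁺) = E°cell + E°(K⁺/K) = +3.081 + (-2.93) = +0.15 V.

+0.15 V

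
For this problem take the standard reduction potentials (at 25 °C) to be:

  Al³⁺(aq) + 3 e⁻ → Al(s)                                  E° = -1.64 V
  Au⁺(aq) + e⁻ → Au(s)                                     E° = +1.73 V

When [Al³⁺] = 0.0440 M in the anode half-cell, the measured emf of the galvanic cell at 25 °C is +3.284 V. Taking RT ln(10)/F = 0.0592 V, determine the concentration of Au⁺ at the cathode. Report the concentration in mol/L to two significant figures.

0.012 M

Au⁺/Au is the cathode, Al³⁺/Al the anode: E°cell = +3.37 V, n = 3.
Overall reaction: 3 Au⁺(aq) + Al(s) → 3 Au(s) + Al³⁺(aq); Q = [Al³⁺]^1/[Au⁺]^3.
From E = E° − (0.0592/n) log Q: log Q = (E° − E)·n/0.0592 = (+3.37 − (+3.284))·3/0.0592 = 4.3581.
So 3·log[Au⁺] = 1·log(0.044) − log Q = -1.3565 − (4.3581) = -5.7146; log[Au⁺] = -5.7146 / 3 = -1.9049; [Au⁺] = 10^(-1.9049) ≈ 0.012 M.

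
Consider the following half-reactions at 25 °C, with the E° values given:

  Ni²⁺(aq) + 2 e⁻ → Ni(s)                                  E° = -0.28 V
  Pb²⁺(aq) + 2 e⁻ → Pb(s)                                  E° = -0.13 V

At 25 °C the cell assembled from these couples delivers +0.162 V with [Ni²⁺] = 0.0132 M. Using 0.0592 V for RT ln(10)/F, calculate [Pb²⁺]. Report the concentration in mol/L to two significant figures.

Pb²⁺/Pb is the cathode, Ni²⁺/Ni the anode: E°cell = +0.15 V, n = 2.
Overall reaction: Pb²⁺(aq) + Ni(s) → Pb(s) + Ni²⁺(aq); Q = [Ni²⁺]^1/[Pb²⁺]^1.
From E = E° − (0.0592/n) log Q: log Q = (E° − E)·n/0.0592 = (+0.15 − (+0.162))·2/0.0592 = -0.4054.
So 1·log[Pb²⁺] = 1·log(0.0132) − log Q = -1.8794 − (-0.4054) = -1.4740; [Pb²⁺] = 10^(-1.4740) ≈ 0.034 M.

0.034 M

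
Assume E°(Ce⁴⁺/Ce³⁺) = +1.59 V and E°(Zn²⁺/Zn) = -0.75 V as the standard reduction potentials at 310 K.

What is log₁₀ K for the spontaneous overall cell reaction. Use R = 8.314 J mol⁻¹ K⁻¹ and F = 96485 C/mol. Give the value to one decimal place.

76.1

Cathode: Ce⁴⁺/Ce³⁺; anode: Zn²⁺/Zn. E°cell = (+1.59) − (-0.75) = +2.34 V, with n = 2.
ΔG° = −nFE° = −RT ln K, so ln K = nFE°/(RT) = (2)(96485)(+2.34) / ((8.314)(310)) = 175.200.
log₁₀ K = 175.200 / ln 10 = 76.1.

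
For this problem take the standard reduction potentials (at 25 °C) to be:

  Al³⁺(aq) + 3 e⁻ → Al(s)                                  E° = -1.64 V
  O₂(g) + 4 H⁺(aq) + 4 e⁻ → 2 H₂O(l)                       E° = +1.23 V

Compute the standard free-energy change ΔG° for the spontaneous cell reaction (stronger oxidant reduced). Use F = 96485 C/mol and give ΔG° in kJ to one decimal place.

O₂/H₂O (E° = +1.23 V) is the cathode; Al³⁺/Al (E° = -1.64 V) is the anode, so E°cell = +2.87 V.
Balancing electrons gives n = 12 (lcm of 4 and 3).
ΔG° = −nFE° = −(12)(96485)(+2.87) = -3,322,943 J = -3322.9 kJ.

-3322.9 kJ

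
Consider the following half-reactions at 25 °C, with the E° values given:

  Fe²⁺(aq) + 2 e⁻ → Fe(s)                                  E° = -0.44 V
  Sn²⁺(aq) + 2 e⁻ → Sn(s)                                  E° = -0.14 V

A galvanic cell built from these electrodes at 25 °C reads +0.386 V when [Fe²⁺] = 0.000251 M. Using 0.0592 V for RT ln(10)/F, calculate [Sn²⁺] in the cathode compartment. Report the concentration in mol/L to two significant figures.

Sn²⁺/Sn is the cathode, Fe²⁺/Fe the anode: E°cell = +0.30 V, n = 2.
Overall reaction: Sn²⁺(aq) + Fe(s) → Sn(s) + Fe²⁺(aq); Q = [Fe²⁺]^1/[Sn²⁺]^1.
From E = E° − (0.0592/n) log Q: log Q = (E° − E)·n/0.0592 = (+0.30 − (+0.386))·2/0.0592 = -2.9054.
So 1·log[Sn²⁺] = 1·log(0.000251) − log Q = -3.6003 − (-2.9054) = -0.6949; [Sn²⁺] = 10^(-0.6949) ≈ 0.20 M.

0.20 M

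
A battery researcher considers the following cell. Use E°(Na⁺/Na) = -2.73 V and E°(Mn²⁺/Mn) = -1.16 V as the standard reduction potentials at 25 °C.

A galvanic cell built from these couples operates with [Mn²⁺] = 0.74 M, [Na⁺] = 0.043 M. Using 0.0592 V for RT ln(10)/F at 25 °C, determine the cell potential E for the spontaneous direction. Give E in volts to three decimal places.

+1.647 V

Mn²⁺/Mn is the cathode (higher E°), Na⁺/Na the anode: E°cell = -1.16 − (-2.73) = +1.57 V, n = 2.
Overall: Mn²⁺(aq) + 2 Na(s) → Mn(s) + 2 Na⁺(aq)
Q = [Na⁺]^2 / ([Mn²⁺]); log Q = -2.602.
E = E° − (0.0592/n) log Q = +1.57 − (0.0592/2)(-2.602) = +1.647 V.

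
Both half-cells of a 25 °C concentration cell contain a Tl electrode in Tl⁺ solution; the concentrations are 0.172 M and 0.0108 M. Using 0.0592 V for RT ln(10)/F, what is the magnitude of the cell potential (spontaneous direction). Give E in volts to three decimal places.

For a concentration cell E°cell = 0. The 0.172 M side is the cathode (reduction is favoured where [Tl⁺] is higher).
With n = 1, E = −(0.0592/1) log([Tl⁺]ₐₙ/[Tl⁺]꜀ₐₜ) = −(0.0592/1) log(0.0108/0.172) = −(0.0592/1)(-1.202) = +0.071 V.

+0.071 V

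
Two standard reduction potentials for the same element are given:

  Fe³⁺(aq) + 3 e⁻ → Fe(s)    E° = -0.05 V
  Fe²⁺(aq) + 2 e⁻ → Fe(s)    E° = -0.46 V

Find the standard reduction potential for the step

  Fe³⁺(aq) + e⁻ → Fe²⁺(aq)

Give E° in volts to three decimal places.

+0.770 V

Sequential free energies add, so n₃E°₃ = n₁E°₁ + n₂E°₂.
With n₃ = 3, and the known step contributing 2×(-0.46) V, the unknown satisfies 1·E° = 3×(-0.05) − 2×(-0.46) = +0.770.
E° = +0.770 / 1 = +0.770 V.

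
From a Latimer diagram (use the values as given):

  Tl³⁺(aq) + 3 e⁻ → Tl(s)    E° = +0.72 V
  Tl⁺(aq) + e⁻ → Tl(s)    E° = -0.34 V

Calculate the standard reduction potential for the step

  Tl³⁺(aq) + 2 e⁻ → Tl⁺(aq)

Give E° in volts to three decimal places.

Sequential free energies add, so n₃E°₃ = n₁E°₁ + n₂E°₂.
With n₃ = 3, and the known step contributing 1×(-0.34) V, the unknown satisfies 2·E° = 3×(+0.72) − 1×(-0.34) = +2.500.
E° = +2.500 / 2 = +1.250 V.

+1.250 V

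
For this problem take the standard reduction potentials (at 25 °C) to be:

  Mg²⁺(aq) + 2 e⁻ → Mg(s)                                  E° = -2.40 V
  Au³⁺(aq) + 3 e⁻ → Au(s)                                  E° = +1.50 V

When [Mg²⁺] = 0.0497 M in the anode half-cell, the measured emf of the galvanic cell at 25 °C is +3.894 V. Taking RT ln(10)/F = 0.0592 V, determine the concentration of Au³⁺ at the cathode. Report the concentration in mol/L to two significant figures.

Au³⁺/Au is the cathode, Mg²⁺/Mg the anode: E°cell = +3.90 V, n = 6.
Overall reaction: 2 Au³⁺(aq) + 3 Mg(s) → 2 Au(s) + 3 Mg²⁺(aq); Q = [Mg²⁺]^3/[Au³⁺]^2.
From E = E° − (0.0592/n) log Q: log Q = (E° − E)·n/0.0592 = (+3.90 − (+3.894))·6/0.0592 = 0.6081.
So 2·log[Au³⁺] = 3·log(0.0497) − log Q = -3.9109 − (0.6081) = -4.5190; log[Au³⁺] = -4.5190 / 2 = -2.2595; [Au³⁺] = 10^(-2.2595) ≈ 0.0055 M.

0.0055 M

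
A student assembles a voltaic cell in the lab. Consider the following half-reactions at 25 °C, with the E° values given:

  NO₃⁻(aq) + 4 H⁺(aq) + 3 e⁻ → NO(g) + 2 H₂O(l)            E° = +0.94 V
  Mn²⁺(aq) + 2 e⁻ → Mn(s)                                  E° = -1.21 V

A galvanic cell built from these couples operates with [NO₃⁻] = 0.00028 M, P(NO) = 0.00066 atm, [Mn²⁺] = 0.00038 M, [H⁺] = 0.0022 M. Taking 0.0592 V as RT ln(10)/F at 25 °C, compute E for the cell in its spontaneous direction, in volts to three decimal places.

NO₃⁻/NO is the cathode (higher E°), Mn²⁺/Mn the anode: E°cell = +0.94 − (-1.21) = +2.15 V, n = 6.
Overall: 2 NO₃⁻(aq) + 8 H⁺(aq) + 3 Mn(s) → 2 NO(g) + 4 H₂O(l) + 3 Mn²⁺(aq)
Q = P(NO)^2·[Mn²⁺]^3 / ([NO₃⁻]^2·[H⁺]^8); log Q = 11.745.
E = E° − (0.0592/n) log Q = +2.15 − (0.0592/6)(11.745) = +2.034 V.

+2.034 V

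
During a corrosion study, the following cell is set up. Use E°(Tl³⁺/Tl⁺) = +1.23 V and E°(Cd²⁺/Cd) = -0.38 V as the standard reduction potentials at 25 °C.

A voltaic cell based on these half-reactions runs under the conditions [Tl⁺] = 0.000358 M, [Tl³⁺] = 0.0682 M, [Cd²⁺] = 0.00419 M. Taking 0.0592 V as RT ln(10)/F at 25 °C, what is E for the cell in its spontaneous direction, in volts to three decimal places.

+1.748 V

Tl³⁺/Tl⁺ is the cathode (higher E°), Cd²⁺/Cd the anode: E°cell = +1.23 − (-0.38) = +1.61 V, n = 2.
Overall: Tl³⁺(aq) + Cd(s) → Tl⁺(aq) + Cd²⁺(aq)
Q = [Tl⁺]·[Cd²⁺] / ([Tl³⁺]); log Q = -4.658.
E = E° − (0.0592/n) log Q = +1.61 − (0.0592/2)(-4.658) = +1.748 V.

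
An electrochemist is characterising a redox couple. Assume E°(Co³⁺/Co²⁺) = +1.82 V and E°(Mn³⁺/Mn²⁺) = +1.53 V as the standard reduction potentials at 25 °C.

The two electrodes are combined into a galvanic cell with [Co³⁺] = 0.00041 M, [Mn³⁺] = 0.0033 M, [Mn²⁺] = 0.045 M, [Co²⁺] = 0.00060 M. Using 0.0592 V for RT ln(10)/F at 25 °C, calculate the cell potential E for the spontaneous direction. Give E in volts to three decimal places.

Co³⁺/Co²⁺ is the cathode (higher E°), Mn³⁺/Mn²⁺ the anode: E°cell = +1.82 − (+1.53) = +0.29 V, n = 1.
Overall: Co³⁺(aq) + Mn²⁺(aq) → Co²⁺(aq) + Mn³⁺(aq)
Q = [Co²⁺]·[Mn³⁺] / ([Co³⁺]·[Mn²⁺]); log Q = -0.969.
E = E° − (0.0592/n) log Q = +0.29 − (0.0592/1)(-0.969) = +0.347 V.

+0.347 V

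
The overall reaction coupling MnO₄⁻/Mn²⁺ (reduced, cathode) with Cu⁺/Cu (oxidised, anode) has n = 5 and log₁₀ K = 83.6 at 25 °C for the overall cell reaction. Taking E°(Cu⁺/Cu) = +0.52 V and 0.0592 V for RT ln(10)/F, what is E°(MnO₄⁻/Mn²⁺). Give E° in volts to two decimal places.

+1.51 V

E°cell = (0.0592/n)·log K = (0.0592/5)(83.6) = +0.990 V.
Since MnO₄⁻/Mn²⁺ is the cathode and Cu⁺/Cu the anode, E°cell = E°(MnO₄⁻/Mn²⁺) − E°(Cu⁺/Cu).
So E°(MnO₄⁻/Mn²⁺) = E°cell + E°(Cu⁺/Cu) = +0.990 + (+0.52) = +1.51 V.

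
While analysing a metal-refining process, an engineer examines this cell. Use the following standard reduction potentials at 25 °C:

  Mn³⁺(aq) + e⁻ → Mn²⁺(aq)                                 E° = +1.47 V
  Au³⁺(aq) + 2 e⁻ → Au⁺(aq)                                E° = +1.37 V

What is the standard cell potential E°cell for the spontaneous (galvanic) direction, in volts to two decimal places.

The Mn³⁺/Mn²⁺ couple has the higher reduction potential, so it is the cathode; Au³⁺/Au⁺ is oxidised at the anode.
E°cell = E°(cathode) − E°(anode) = (+1.47) − (+1.37) = +0.10 V.

+0.10 V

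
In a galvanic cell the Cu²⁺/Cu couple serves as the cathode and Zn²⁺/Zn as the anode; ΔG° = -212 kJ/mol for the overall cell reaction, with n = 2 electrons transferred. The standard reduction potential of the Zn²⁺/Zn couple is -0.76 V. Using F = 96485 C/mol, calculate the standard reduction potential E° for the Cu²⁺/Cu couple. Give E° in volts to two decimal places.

+0.34 V

E°cell = −ΔG°/(nF) = −(-212×10³)/((2)(96485)) = +1.099 V.
Since Cu²⁺/Cu is the cathode and Zn²⁺/Zn the anode, E°cell = E°(Cu²⁺/Cu) − E°(Zn²⁺/Zn).
So E°(Cu²⁺/Cu) = E°cell + E°(Zn²⁺/Zn) = +1.099 + (-0.76) = +0.34 V.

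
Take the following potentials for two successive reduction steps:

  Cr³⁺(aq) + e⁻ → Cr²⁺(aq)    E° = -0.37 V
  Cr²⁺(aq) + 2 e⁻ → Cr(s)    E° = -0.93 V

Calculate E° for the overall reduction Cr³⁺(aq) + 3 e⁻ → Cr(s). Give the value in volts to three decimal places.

-0.743 V

Standard free energies of sequential steps add: ΔG°₃ = ΔG°₁ + ΔG°₂, so n₃E°₃ = n₁E°₁ + n₂E°₂.
E°₃ = (1×-0.37 + 2×-0.93) / 3 = (-2.230) / 3 = -0.743 V.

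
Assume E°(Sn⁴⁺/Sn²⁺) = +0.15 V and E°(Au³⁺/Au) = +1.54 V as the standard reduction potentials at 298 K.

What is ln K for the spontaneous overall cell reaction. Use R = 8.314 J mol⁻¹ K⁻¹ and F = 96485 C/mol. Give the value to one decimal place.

Cathode: Au³⁺/Au; anode: Sn⁴⁺/Sn²⁺. E°cell = (+1.54) − (+0.15) = +1.39 V, with n = 6.
ΔG° = −nFE° = −RT ln K, so ln K = nFE°/(RT) = (6)(96485)(+1.39) / ((8.314)(298)) = 324.788.

324.8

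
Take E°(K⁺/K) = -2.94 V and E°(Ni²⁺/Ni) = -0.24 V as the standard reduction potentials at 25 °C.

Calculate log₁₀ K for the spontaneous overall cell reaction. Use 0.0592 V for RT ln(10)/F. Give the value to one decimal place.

91.2

Cathode: Ni²⁺/Ni; anode: K⁺/K. E°cell = +2.70 V, n = 2.
log K = nE°cell / 0.0592 = (2)(+2.70) / 0.0592 = 91.2.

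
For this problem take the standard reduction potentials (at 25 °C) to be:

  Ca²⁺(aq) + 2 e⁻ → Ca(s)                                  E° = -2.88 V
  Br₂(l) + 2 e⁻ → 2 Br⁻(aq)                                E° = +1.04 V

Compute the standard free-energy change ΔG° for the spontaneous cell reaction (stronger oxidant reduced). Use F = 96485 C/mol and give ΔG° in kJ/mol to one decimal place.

Br₂/Br⁻ (E° = +1.04 V) is the cathode; Ca²⁺/Ca (E° = -2.88 V) is the anode, so E°cell = +3.92 V.
Balancing electrons gives n = 2 (lcm of 2 and 2).
ΔG° = −nFE° = −(2)(96485)(+3.92) = -756,442 J = -756.4 kJ/mol.

-756.4 kJ/mol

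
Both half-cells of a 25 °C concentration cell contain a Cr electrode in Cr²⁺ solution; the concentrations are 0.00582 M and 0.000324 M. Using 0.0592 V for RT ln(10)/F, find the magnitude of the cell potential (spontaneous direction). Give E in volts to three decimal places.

+0.037 V

For a concentration cell E°cell = 0. The 0.00582 M side is the cathode (reduction is favoured where [Cr²⁺] is higher).
With n = 2, E = −(0.0592/2) log([Cr²⁺]ₐₙ/[Cr²⁺]꜀ₐₜ) = −(0.0592/2) log(0.000324/0.00582) = −(0.0592/2)(-1.254) = +0.037 V.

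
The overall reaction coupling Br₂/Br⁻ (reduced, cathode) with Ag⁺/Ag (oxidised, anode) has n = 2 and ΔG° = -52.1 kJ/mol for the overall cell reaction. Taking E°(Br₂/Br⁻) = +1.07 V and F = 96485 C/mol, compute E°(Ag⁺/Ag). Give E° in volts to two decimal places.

E°cell = −ΔG°/(nF) = −(-52.1×10³)/((2)(96485)) = +0.270 V.
Since Br₂/Br⁻ is the cathode and Ag⁺/Ag the anode, E°cell = E°(Br₂/Br⁻) − E°(Ag⁺/Ag).
So E°(Ag⁺/Ag) = E°(Br₂/Br⁻) − E°cell = (+1.07) − (+0.270) = +0.80 V.

+0.80 V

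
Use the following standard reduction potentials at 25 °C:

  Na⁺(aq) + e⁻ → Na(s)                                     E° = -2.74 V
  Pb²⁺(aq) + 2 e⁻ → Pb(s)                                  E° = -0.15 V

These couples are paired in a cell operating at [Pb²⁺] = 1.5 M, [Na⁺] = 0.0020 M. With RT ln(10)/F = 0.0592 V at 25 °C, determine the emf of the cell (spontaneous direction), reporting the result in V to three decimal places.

Pb²⁺/Pb is the cathode (higher E°), Na⁺/Na the anode: E°cell = -0.15 − (-2.74) = +2.59 V, n = 2.
Overall: Pb²⁺(aq) + 2 Na(s) → Pb(s) + 2 Na⁺(aq)
Q = [Na⁺]^2 / ([Pb²⁺]); log Q = -5.574.
E = E° − (0.0592/n) log Q = +2.59 − (0.0592/2)(-5.574) = +2.755 V.

+2.755 V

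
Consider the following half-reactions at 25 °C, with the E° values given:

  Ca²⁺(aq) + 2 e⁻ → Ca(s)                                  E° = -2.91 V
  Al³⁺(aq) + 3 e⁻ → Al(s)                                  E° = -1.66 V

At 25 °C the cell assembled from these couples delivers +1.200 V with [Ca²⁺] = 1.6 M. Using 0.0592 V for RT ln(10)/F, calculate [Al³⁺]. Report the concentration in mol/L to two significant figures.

0.0059 M

Al³⁺/Al is the cathode, Ca²⁺/Ca the anode: E°cell = +1.25 V, n = 6.
Overall reaction: 2 Al³⁺(aq) + 3 Ca(s) → 2 Al(s) + 3 Ca²⁺(aq); Q = [Ca²⁺]^3/[Al³⁺]^2.
From E = E° − (0.0592/n) log Q: log Q = (E° − E)·n/0.0592 = (+1.25 − (+1.200))·6/0.0592 = 5.0676.
So 2·log[Al³⁺] = 3·log(1.6) − log Q = 0.6124 − (5.0676) = -4.4552; log[Al³⁺] = -4.4552 / 2 = -2.2276; [Al³⁺] = 10^(-2.2276) ≈ 0.0059 M.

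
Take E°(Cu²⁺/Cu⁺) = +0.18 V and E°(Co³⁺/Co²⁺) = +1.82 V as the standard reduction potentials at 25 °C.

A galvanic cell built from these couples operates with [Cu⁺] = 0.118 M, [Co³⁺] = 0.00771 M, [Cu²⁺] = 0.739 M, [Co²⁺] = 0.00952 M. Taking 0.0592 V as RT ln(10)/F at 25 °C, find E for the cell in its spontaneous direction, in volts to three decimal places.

+1.587 V

Co³⁺/Co²⁺ is the cathode (higher E°), Cu²⁺/Cu⁺ the anode: E°cell = +1.82 − (+0.18) = +1.64 V, n = 1.
Overall: Co³⁺(aq) + Cu⁺(aq) → Co²⁺(aq) + Cu²⁺(aq)
Q = [Co²⁺]·[Cu²⁺] / ([Co³⁺]·[Cu⁺]); log Q = 0.888.
E = E° − (0.0592/n) log Q = +1.64 − (0.0592/1)(0.888) = +1.587 V.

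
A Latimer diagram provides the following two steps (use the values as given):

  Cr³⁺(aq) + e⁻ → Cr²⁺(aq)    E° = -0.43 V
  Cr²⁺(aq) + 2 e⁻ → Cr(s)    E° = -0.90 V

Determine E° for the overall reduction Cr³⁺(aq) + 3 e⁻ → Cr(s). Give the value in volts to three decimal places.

Adding the free-energy changes (−nFE°) of the two steps gives −n₃FE°₃ = −n₁FE°₁ − n₂FE°₂.
E°₃ = (1×-0.43 + 2×-0.90) / 3 = (-2.230) / 3 = -0.743 V.
E° values themselves are not directly additive — weighting by electron count is essential.

-0.743 V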